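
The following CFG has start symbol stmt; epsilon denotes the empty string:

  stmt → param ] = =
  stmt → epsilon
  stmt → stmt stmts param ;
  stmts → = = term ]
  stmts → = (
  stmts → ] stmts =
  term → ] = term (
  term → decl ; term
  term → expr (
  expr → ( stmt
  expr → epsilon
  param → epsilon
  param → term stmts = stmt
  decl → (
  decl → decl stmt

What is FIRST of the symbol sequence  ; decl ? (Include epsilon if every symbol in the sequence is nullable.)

; is a terminal; add {;} and stop.

{ ; }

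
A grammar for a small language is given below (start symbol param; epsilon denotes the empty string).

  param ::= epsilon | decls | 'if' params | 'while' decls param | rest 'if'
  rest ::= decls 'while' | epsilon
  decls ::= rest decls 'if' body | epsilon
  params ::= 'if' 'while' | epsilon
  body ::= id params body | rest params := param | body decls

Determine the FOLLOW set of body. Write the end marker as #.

{ #, 'if', 'while' }

In decls ::= rest decls 'if' body: body is at the end, add FOLLOW(decls) = { #, 'if', 'while' }.
In body ::= id params body: body is at the end, add FOLLOW(body) = { #, 'if', 'while' }.
In body ::= body decls: add FIRST(decls)\{epsilon} = { 'if', 'while' }.
  Since decls is nullable, also add FOLLOW(body) = { #, 'if', 'while' }.
Union: FOLLOW(body) = { #, 'if', 'while' }.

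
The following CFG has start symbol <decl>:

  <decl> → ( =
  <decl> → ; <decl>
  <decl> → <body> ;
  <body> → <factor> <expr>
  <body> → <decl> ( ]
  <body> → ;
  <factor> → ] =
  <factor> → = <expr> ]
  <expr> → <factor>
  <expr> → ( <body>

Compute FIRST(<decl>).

<decl> → ( = contributes {(}.
<decl> → ; <decl> contributes {;}.
From <decl> → <body> ;: add FIRST(<body>) = { (, ;, =, ] }.
Union: FIRST(<decl>) = { (, ;, =, ] }.

{ (, ;, =, ] }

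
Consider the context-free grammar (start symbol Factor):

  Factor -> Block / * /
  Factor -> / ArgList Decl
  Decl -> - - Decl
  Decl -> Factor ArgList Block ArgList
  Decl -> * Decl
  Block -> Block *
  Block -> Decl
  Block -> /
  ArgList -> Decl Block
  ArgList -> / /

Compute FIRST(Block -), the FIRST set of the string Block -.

{ *, -, / }

Add FIRST(Block) = { *, -, / }; Block is not nullable, stop.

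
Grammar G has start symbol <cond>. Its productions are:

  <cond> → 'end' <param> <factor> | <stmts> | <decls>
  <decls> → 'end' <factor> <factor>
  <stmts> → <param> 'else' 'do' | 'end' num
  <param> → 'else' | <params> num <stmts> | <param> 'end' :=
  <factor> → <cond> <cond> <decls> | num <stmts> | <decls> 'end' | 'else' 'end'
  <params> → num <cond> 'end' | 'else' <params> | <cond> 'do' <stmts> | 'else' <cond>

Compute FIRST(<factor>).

{ 'else', 'end', num }

From <factor> → <cond> <cond> <decls>: add FIRST(<cond>) = { 'else', 'end', num }.
<factor> → num <stmts> contributes {num}.
From <factor> → <decls> 'end': add FIRST(<decls>) = { 'end' }.
<factor> → 'else' 'end' contributes {'else'}.
Union: FIRST(<factor>) = { 'else', 'end', num }.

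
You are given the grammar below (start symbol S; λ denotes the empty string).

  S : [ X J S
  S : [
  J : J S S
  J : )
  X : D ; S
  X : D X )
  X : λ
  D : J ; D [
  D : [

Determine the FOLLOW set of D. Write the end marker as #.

In X : D ; S: add FIRST(; S) = { ; }.
In X : D X ): add FIRST(X )) = { ), [ }.
In D : J ; D [: add FIRST([) = { [ }.
Union: FOLLOW(D) = { ), ;, [ }.

{ ), ;, [ }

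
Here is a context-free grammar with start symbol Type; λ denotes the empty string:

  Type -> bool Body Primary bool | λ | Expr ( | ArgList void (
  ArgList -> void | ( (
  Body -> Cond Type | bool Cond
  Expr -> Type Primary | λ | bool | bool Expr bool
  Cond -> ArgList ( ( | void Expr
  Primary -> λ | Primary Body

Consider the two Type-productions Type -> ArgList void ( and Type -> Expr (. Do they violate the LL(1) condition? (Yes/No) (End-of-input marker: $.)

FIRST(ArgList void () = { (, void } and FIRST(Expr () = { (, bool, void }.
Both contain (, so the two alternatives are not disjoint — LL(1) conflict.

Yes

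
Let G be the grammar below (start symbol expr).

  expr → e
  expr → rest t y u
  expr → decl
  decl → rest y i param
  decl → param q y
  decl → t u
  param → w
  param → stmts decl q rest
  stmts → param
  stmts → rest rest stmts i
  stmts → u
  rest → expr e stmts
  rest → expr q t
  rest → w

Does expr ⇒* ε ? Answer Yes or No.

No nonterminal in this grammar is nullable.
No production of expr has an RHS whose symbols are all nullable, so expr is not nullable.

No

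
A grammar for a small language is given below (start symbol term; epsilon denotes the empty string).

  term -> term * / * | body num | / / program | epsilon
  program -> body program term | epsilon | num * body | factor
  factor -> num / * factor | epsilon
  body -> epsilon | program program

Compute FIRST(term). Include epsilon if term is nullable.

From term -> term * / *: term nullable, take FIRST(term) ∪ {*} = { *, /, num }.
From term -> body num: body nullable, take FIRST(body) ∪ {num} = { *, /, num }.
term -> / / program contributes {/}.
term -> epsilon contributes epsilon.
Union: FIRST(term) = { *, /, num, epsilon }.

{ *, /, num, epsilon }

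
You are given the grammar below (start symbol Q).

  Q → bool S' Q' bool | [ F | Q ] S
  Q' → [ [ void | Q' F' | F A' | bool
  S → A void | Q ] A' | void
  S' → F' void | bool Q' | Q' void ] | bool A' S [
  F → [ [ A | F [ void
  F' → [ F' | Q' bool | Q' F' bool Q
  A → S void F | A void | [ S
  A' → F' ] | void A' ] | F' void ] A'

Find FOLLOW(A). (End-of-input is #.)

In S → A void: add FIRST(void) = { void }.
In F → [ [ A: A is at the end, add FOLLOW(F) = { #, [, ], bool, void }.
In A → A void: add FIRST(void) = { void }.
Union: FOLLOW(A) = { #, [, ], bool, void }.

{ #, [, ], bool, void }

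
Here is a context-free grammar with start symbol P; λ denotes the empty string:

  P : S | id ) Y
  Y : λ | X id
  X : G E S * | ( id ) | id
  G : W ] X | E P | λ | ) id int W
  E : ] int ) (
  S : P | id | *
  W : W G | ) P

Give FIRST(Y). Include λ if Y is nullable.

Y : λ contributes λ.
From Y : X id: add FIRST(X) = { (, ), ], id }.
Union: FIRST(Y) = { (, ), ], id, λ }.

{ (, ), ], id, λ }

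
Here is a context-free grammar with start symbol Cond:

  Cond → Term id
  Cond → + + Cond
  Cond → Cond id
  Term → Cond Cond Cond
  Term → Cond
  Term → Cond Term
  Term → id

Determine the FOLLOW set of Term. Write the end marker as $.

In Cond → Term id: add FIRST(id) = { id }.
In Term → Cond Term: Term is at the end, add FOLLOW(Term) = { id }.
Union: FOLLOW(Term) = { id }.

{ id }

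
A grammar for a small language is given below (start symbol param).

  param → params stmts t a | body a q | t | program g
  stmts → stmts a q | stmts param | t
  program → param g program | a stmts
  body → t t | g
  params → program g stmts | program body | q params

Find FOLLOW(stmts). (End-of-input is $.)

In param → params stmts t a: add FIRST(t a) = { t }.
In stmts → stmts a q: add FIRST(a q) = { a }.
In stmts → stmts param: add FIRST(param) = { a, g, q, t }.
In program → a stmts: stmts is at the end, add FOLLOW(program) = { g, t }.
In params → program g stmts: stmts is at the end, add FOLLOW(params) = { t }.
Union: FOLLOW(stmts) = { a, g, q, t }.

{ a, g, q, t }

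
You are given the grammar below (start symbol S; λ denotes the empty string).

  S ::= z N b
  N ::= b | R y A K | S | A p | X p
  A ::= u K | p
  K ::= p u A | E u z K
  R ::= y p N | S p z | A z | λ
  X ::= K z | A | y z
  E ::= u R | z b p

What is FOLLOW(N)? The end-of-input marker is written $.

{ b, u, y }

In S ::= z N b: add FIRST(b) = { b }.
In R ::= y p N: N is at the end, add FOLLOW(R) = { u, y }.
Union: FOLLOW(N) = { b, u, y }.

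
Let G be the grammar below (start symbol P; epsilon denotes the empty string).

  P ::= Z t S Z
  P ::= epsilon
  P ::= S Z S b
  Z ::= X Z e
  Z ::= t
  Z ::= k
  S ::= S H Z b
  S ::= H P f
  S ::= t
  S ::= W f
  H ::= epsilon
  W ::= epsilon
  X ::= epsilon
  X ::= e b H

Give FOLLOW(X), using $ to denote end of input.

{ e, k, t }

In Z ::= X Z e: add FIRST(Z e) = { e, k, t }.
Union: FOLLOW(X) = { e, k, t }.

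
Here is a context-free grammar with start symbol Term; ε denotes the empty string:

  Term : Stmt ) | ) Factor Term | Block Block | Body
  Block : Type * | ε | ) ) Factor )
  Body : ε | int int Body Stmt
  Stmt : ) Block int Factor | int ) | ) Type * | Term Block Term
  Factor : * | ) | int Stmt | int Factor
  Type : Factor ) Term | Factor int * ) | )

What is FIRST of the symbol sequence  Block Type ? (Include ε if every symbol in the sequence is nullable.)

{ ), *, int }

Add FIRST(Block)\{ε} = { ), *, int }; Block is nullable, continue.
Add FIRST(Type) = { ), *, int }; Type is not nullable, stop.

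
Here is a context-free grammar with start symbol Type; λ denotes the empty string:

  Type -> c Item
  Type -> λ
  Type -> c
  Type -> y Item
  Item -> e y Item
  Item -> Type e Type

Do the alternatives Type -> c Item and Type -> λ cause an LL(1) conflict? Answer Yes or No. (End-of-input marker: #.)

FIRST(c Item) = { c } and FIRST(λ) = { λ }.
The second is nullable but FOLLOW(Type) = { #, e } is disjoint from FIRST of the first.

No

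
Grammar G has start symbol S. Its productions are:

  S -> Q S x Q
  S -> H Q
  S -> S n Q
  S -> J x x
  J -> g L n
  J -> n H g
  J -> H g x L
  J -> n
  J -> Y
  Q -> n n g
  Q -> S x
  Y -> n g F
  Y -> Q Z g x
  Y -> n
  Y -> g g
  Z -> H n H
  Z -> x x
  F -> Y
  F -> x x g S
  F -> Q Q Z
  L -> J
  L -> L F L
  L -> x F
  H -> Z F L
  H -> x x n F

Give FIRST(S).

From S -> Q S x Q: add FIRST(Q) = { g, n, x }.
From S -> H Q: add FIRST(H) = { x }.
From S -> S n Q: add FIRST(S) = { g, n, x }.
From S -> J x x: add FIRST(J) = { g, n, x }.
Union: FIRST(S) = { g, n, x }.

{ g, n, x }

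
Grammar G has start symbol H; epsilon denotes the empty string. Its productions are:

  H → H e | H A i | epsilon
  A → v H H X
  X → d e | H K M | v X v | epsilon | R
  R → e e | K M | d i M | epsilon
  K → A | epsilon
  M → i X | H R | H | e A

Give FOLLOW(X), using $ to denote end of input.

In A → v H H X: X is at the end, add FOLLOW(A) = { d, e, i, v }.
In X → v X v: add FIRST(v) = { v }.
In M → i X: X is at the end, add FOLLOW(M) = { d, e, i, v }.
Union: FOLLOW(X) = { d, e, i, v }.

{ d, e, i, v }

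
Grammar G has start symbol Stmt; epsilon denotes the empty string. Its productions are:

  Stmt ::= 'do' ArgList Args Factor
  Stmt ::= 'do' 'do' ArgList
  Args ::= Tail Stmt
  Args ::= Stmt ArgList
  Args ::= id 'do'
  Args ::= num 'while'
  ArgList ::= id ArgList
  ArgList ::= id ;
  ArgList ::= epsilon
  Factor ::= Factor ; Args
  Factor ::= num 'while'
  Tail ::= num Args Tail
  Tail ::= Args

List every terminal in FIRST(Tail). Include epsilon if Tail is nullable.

Tail ::= num Args Tail contributes {num}.
From Tail ::= Args: add FIRST(Args) = { 'do', id, num }.
Union: FIRST(Tail) = { 'do', id, num }.

{ 'do', id, num }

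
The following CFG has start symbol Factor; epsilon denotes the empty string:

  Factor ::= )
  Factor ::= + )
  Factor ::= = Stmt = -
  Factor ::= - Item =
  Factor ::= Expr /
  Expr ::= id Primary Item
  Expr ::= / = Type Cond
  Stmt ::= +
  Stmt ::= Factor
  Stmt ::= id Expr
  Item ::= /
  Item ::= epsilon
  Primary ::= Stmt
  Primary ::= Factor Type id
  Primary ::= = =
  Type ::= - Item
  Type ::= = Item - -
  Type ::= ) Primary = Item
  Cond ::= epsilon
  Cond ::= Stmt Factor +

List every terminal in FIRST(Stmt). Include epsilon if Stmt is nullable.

Stmt ::= + contributes {+}.
From Stmt ::= Factor: add FIRST(Factor) = { ), +, -, /, =, id }.
Stmt ::= id Expr contributes {id}.
Union: FIRST(Stmt) = { ), +, -, /, =, id }.

{ ), +, -, /, =, id }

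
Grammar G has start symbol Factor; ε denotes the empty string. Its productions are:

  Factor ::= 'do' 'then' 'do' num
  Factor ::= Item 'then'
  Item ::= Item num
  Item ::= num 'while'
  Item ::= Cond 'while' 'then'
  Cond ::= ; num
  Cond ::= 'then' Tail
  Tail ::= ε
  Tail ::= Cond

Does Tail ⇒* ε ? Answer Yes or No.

Tail has an ε-production, so Tail ⇒ ε.

Yes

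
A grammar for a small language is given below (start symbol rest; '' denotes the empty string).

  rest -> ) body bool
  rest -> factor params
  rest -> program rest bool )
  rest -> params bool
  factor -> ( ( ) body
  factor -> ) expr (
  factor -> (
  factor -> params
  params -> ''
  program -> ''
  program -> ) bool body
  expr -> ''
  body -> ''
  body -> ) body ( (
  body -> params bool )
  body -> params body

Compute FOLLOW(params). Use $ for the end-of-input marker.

{ $, (, ), bool }

In rest -> factor params: params is at the end, add FOLLOW(rest) = { $, bool }.
In rest -> params bool: add FIRST(bool) = { bool }.
In factor -> params: params is at the end, add FOLLOW(factor) = { $, bool }.
In body -> params bool ): add FIRST(bool )) = { bool }.
In body -> params body: add FIRST(body)\{''} = { ), bool }.
  Since body is nullable, also add FOLLOW(body) = { $, (, ), bool }.
Union: FOLLOW(params) = { $, (, ), bool }.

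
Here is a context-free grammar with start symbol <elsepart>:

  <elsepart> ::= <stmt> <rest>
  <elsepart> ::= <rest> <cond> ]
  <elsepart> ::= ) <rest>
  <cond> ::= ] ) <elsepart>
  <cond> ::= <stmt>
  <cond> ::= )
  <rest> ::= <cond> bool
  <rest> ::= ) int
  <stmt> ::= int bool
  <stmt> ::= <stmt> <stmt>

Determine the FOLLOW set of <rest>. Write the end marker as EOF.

In <elsepart> ::= <stmt> <rest>: <rest> is at the end, add FOLLOW(<elsepart>) = { EOF, ], bool }.
In <elsepart> ::= <rest> <cond> ]: add FIRST(<cond> ]) = { ), ], int }.
In <elsepart> ::= ) <rest>: <rest> is at the end, add FOLLOW(<elsepart>) = { EOF, ], bool }.
Union: FOLLOW(<rest>) = { EOF, ), ], bool, int }.

{ EOF, ), ], bool, int }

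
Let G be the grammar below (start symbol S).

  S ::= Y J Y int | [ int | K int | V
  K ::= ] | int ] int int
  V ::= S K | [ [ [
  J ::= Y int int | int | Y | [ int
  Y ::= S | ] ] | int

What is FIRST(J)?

{ [, ], int }

From J ::= Y int int: add FIRST(Y) = { [, ], int }.
J ::= int contributes {int}.
From J ::= Y: add FIRST(Y) = { [, ], int }.
J ::= [ int contributes {[}.
Union: FIRST(J) = { [, ], int }.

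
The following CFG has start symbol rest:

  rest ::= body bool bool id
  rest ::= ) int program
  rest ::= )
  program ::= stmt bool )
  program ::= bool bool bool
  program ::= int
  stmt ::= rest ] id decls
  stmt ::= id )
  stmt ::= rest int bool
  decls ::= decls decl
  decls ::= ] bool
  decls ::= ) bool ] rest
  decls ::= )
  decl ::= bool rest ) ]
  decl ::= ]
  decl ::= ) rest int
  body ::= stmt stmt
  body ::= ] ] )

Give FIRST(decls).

From decls ::= decls decl: add FIRST(decls) = { ), ] }.
decls ::= ] bool contributes {]}.
decls ::= ) bool ] rest contributes {)}.
decls ::= ) contributes {)}.
Union: FIRST(decls) = { ), ] }.

{ ), ] }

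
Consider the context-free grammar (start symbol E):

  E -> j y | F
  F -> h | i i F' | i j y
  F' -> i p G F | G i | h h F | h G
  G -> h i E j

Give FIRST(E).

{ h, i, j }

E -> j y contributes {j}.
From E -> F: add FIRST(F) = { h, i }.
Union: FIRST(E) = { h, i, j }.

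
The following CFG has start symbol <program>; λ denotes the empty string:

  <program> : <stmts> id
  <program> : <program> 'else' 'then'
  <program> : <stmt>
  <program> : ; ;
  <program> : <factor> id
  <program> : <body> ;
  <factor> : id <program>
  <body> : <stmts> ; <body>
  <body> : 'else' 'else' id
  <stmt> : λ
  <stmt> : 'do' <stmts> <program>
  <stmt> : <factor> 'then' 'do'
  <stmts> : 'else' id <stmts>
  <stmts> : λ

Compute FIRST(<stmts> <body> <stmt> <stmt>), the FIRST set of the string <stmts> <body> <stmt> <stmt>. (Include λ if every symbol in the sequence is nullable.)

{ 'else', ; }

Add FIRST(<stmts>)\{λ} = { 'else' }; <stmts> is nullable, continue.
Add FIRST(<body>) = { 'else', ; }; <body> is not nullable, stop.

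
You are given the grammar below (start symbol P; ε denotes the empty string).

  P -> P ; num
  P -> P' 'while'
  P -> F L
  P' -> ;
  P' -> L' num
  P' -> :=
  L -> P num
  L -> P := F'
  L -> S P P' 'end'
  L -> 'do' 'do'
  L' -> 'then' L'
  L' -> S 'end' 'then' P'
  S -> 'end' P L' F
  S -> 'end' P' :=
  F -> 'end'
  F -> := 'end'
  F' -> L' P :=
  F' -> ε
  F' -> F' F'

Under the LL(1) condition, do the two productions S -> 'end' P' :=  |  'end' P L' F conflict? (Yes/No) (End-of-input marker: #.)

Yes

FIRST('end' P' :=) = { 'end' } and FIRST('end' P L' F) = { 'end' }.
Both contain 'end', so the two alternatives are not disjoint — LL(1) conflict.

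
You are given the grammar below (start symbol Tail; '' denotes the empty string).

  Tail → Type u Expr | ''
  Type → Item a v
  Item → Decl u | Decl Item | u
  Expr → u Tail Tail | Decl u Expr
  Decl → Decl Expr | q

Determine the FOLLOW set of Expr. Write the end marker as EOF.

In Tail → Type u Expr: Expr is at the end, add FOLLOW(Tail) = { EOF, q, u }.
In Expr → Decl u Expr: Expr is at the end, add FOLLOW(Expr) = { EOF, q, u }.
In Decl → Decl Expr: Expr is at the end, add FOLLOW(Decl) = { q, u }.
Union: FOLLOW(Expr) = { EOF, q, u }.

{ EOF, q, u }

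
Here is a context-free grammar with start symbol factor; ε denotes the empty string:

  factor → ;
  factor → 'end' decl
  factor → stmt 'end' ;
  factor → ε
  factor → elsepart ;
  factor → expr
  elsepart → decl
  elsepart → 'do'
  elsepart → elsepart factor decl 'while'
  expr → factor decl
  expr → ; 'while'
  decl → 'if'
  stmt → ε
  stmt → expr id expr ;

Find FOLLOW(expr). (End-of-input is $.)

In factor → expr: expr is at the end, add FOLLOW(factor) = { $, 'if' }.
In stmt → expr id expr ;: add FIRST(id expr ;) = { id }.
In stmt → expr id expr ;: add FIRST(;) = { ; }.
Union: FOLLOW(expr) = { $, 'if', ;, id }.

{ $, 'if', ;, id }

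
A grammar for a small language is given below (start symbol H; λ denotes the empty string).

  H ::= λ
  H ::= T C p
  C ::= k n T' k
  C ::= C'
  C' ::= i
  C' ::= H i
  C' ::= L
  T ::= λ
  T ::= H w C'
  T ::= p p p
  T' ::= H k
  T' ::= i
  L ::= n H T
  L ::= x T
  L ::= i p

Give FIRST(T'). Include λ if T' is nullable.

{ i, k, n, p, w, x }

From T' ::= H k: H nullable, take FIRST(H) ∪ {k} = { i, k, n, p, w, x }.
T' ::= i contributes {i}.
Union: FIRST(T') = { i, k, n, p, w, x }.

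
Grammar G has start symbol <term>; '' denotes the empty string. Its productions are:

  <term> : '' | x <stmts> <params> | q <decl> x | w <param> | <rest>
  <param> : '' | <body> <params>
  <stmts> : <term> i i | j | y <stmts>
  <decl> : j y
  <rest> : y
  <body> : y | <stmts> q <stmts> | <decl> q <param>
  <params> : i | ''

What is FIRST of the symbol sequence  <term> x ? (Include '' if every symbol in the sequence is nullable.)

{ q, w, x, y }

Add FIRST(<term>)\{''} = { q, w, x, y }; <term> is nullable, continue.
x is a terminal; add {x} and stop.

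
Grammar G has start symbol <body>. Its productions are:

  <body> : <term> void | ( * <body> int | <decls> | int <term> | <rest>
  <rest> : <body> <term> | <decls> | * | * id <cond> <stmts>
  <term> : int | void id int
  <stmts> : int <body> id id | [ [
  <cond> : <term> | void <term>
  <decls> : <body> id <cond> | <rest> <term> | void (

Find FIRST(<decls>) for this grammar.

{ (, *, int, void }

From <decls> : <body> id <cond>: add FIRST(<body>) = { (, *, int, void }.
From <decls> : <rest> <term>: add FIRST(<rest>) = { (, *, int, void }.
<decls> : void ( contributes {void}.
Union: FIRST(<decls>) = { (, *, int, void }.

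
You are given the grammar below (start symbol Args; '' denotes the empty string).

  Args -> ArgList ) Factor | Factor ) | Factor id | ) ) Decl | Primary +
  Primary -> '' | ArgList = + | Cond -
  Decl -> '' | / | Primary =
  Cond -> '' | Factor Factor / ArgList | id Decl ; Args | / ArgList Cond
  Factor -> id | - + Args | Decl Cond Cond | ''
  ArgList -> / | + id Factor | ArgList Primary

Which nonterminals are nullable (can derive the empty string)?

Directly nullable (have an ''-production): Primary, Decl, Cond, Factor.
No other nonterminal has a production whose RHS symbols are all nullable.

{ Cond, Decl, Factor, Primary }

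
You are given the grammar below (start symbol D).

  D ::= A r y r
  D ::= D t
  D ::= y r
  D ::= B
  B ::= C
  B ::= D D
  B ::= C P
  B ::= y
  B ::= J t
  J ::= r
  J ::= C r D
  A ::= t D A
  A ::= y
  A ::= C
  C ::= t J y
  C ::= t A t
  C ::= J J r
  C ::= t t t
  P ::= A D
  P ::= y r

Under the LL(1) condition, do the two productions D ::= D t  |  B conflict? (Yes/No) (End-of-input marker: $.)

Yes

FIRST(D t) = { r, t, y } and FIRST(B) = { r, t, y }.
Both contain r, so the two alternatives are not disjoint — LL(1) conflict.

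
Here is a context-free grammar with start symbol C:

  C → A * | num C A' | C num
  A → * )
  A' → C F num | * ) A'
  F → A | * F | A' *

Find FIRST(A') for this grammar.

{ *, num }

From A' → C F num: add FIRST(C) = { *, num }.
A' → * ) A' contributes {*}.
Union: FIRST(A') = { *, num }.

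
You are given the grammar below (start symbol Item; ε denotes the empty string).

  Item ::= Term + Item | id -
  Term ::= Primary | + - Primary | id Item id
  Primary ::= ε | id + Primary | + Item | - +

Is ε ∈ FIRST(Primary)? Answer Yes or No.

Yes

Primary has an ε-production, so Primary ⇒ ε.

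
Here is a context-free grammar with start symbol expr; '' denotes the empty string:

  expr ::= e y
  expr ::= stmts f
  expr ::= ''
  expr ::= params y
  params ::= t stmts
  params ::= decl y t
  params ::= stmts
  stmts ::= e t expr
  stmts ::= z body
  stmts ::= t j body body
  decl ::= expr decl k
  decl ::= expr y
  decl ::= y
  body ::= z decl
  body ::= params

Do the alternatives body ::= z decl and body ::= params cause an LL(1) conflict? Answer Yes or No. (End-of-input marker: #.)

FIRST(z decl) = { z } and FIRST(params) = { e, t, y, z }.
Both contain z, so the two alternatives are not disjoint — LL(1) conflict.

Yes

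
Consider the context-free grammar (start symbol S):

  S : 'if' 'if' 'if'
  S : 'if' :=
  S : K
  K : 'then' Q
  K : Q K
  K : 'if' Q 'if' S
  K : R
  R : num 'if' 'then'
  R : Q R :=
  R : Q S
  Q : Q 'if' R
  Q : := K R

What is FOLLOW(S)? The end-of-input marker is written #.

S is the start symbol, so # ∈ FOLLOW(S).
In K : 'if' Q 'if' S: S is at the end, add FOLLOW(K) = { #, 'if', 'then', :=, num }.
In R : Q S: S is at the end, add FOLLOW(R) = { #, 'if', 'then', :=, num }.
Union: FOLLOW(S) = { #, 'if', 'then', :=, num }.

{ #, 'if', 'then', :=, num }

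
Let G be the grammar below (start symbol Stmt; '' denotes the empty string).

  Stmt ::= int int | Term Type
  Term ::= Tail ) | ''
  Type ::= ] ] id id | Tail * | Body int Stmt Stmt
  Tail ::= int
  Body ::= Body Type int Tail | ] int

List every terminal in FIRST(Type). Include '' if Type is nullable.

Type ::= ] ] id id contributes {]}.
From Type ::= Tail *: add FIRST(Tail) = { int }.
From Type ::= Body int Stmt Stmt: add FIRST(Body) = { ] }.
Union: FIRST(Type) = { ], int }.

{ ], int }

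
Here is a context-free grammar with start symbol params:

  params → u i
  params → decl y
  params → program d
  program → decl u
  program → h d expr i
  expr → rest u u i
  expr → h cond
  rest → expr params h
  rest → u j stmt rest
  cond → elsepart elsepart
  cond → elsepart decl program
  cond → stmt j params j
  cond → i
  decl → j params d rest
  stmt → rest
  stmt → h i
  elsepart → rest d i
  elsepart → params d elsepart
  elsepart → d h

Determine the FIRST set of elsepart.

From elsepart → rest d i: add FIRST(rest) = { h, u }.
From elsepart → params d elsepart: add FIRST(params) = { h, j, u }.
elsepart → d h contributes {d}.
Union: FIRST(elsepart) = { d, h, j, u }.

{ d, h, j, u }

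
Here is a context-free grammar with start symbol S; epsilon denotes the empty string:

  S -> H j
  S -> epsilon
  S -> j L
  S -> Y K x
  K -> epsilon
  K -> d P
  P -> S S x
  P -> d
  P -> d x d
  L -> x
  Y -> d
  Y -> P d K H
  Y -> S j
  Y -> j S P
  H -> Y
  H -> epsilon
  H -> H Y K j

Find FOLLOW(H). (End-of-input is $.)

{ d, j, x }

In S -> H j: add FIRST(j) = { j }.
In Y -> P d K H: H is at the end, add FOLLOW(Y) = { d, j, x }.
In H -> H Y K j: add FIRST(Y K j) = { d, j, x }.
Union: FOLLOW(H) = { d, j, x }.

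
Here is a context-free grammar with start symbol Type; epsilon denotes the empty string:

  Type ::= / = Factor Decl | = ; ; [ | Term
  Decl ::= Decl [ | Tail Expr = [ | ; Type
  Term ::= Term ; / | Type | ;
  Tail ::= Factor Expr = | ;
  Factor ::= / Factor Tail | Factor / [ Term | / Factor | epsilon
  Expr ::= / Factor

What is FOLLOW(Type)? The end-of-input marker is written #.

{ #, /, ;, =, [ }

Type is the start symbol, so # ∈ FOLLOW(Type).
In Decl ::= ; Type: Type is at the end, add FOLLOW(Decl) = { #, /, ;, =, [ }.
In Term ::= Type: Type is at the end, add FOLLOW(Term) = { #, /, ;, =, [ }.
Union: FOLLOW(Type) = { #, /, ;, =, [ }.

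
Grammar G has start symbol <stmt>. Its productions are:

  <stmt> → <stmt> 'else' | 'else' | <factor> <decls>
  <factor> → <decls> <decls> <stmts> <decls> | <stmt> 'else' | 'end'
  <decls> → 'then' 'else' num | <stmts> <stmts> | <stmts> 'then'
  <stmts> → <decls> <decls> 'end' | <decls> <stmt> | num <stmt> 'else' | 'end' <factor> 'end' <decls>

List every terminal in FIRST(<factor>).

{ 'else', 'end', 'then', num }

From <factor> → <decls> <decls> <stmts> <decls>: add FIRST(<decls>) = { 'end', 'then', num }.
From <factor> → <stmt> 'else': add FIRST(<stmt>) = { 'else', 'end', 'then', num }.
<factor> → 'end' contributes {'end'}.
Union: FIRST(<factor>) = { 'else', 'end', 'then', num }.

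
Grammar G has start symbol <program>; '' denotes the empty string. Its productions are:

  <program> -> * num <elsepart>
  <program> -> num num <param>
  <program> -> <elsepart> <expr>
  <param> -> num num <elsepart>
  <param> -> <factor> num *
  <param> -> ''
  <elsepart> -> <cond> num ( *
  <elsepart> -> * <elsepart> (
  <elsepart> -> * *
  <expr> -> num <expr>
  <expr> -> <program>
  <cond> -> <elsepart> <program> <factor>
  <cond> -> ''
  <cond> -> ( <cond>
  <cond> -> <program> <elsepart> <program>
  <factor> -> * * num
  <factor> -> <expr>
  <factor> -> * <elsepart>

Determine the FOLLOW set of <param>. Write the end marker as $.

{ $, (, *, num }

In <program> -> num num <param>: <param> is at the end, add FOLLOW(<program>) = { $, (, *, num }.
Union: FOLLOW(<param>) = { $, (, *, num }.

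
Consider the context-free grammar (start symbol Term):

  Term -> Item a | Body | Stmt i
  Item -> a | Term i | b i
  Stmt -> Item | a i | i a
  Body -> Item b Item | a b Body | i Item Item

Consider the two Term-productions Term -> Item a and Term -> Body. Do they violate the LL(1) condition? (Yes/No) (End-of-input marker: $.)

Yes

FIRST(Item a) = { a, b, i } and FIRST(Body) = { a, b, i }.
Both contain a, so the two alternatives are not disjoint — LL(1) conflict.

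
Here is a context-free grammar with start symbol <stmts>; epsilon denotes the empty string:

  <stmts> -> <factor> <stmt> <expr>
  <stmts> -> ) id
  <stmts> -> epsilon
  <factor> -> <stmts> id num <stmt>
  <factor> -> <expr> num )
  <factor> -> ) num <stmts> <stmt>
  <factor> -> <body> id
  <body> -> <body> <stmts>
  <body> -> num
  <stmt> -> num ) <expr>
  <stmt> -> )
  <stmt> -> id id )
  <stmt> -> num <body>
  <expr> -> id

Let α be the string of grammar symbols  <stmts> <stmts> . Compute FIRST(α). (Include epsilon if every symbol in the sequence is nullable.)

Add FIRST(<stmts>)\{epsilon} = { ), id, num }; <stmts> is nullable, continue.
Add FIRST(<stmts>)\{epsilon} = { ), id, num }; <stmts> is nullable, continue.
Every symbol is nullable, so include epsilon.

{ ), id, num, epsilon }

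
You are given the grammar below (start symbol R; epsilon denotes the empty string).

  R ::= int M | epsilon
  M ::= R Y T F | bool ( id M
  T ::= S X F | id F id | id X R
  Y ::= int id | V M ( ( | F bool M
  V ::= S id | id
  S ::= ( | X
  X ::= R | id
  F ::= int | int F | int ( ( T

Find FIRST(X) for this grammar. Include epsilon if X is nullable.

{ id, int, epsilon }

From X ::= R: add FIRST(R) = { int, epsilon } (including epsilon since R is nullable).
X ::= id contributes {id}.
Union: FIRST(X) = { id, int, epsilon }.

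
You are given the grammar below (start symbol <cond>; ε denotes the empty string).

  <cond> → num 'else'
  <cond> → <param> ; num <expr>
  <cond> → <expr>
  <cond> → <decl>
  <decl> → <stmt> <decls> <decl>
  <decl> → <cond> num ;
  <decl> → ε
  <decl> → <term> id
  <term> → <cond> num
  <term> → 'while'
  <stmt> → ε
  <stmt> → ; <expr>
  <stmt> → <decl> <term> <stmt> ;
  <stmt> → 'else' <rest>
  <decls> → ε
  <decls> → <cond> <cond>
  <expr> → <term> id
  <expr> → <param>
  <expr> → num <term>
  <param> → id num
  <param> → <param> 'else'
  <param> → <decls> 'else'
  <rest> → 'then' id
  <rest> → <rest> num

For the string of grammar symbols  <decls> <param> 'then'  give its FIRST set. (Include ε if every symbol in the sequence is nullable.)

{ 'else', 'while', ;, id, num }

Add FIRST(<decls>)\{ε} = { 'else', 'while', ;, id, num }; <decls> is nullable, continue.
Add FIRST(<param>) = { 'else', 'while', ;, id, num }; <param> is not nullable, stop.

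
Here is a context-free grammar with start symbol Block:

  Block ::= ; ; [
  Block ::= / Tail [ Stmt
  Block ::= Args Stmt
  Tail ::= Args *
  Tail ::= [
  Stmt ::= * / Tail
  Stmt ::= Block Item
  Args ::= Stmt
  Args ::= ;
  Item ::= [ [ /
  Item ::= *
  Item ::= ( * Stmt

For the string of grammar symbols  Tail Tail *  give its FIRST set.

Add FIRST(Tail) = { *, /, ;, [ }; Tail is not nullable, stop.

{ *, /, ;, [ }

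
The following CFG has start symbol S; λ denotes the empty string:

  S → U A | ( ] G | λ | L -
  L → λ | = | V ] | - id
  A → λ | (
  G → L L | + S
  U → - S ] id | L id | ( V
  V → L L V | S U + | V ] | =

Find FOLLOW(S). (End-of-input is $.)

{ $, (, -, =, ], id }

S is the start symbol, so $ ∈ FOLLOW(S).
In G → + S: S is at the end, add FOLLOW(G) = { $, (, -, =, ], id }.
In U → - S ] id: add FIRST(] id) = { ] }.
In V → S U +: add FIRST(U +) = { (, -, =, id }.
Union: FOLLOW(S) = { $, (, -, =, ], id }.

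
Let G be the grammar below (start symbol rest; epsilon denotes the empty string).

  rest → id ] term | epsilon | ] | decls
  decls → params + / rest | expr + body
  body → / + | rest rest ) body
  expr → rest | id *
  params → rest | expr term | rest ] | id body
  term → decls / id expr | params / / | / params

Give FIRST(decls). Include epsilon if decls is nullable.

From decls → params + / rest: params nullable, take FIRST(params) ∪ {+} = { +, /, ], id }.
From decls → expr + body: expr nullable, take FIRST(expr) ∪ {+} = { +, /, ], id }.
Union: FIRST(decls) = { +, /, ], id }.

{ +, /, ], id }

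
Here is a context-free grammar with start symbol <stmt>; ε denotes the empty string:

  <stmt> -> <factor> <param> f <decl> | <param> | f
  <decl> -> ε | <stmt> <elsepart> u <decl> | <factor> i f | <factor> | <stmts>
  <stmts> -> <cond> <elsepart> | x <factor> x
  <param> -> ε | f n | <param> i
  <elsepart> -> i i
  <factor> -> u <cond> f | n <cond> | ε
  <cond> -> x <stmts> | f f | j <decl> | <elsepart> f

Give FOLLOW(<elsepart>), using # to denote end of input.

In <decl> -> <stmt> <elsepart> u <decl>: add FIRST(u <decl>) = { u }.
In <stmts> -> <cond> <elsepart>: <elsepart> is at the end, add FOLLOW(<stmts>) = { #, f, i, x }.
In <cond> -> <elsepart> f: add FIRST(f) = { f }.
Union: FOLLOW(<elsepart>) = { #, f, i, u, x }.

{ #, f, i, u, x }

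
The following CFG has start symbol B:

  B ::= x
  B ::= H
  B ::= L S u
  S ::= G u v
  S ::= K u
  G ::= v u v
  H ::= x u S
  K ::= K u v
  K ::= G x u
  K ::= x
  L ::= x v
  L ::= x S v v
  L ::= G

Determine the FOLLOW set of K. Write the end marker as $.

{ u }

In S ::= K u: add FIRST(u) = { u }.
In K ::= K u v: add FIRST(u v) = { u }.
Union: FOLLOW(K) = { u }.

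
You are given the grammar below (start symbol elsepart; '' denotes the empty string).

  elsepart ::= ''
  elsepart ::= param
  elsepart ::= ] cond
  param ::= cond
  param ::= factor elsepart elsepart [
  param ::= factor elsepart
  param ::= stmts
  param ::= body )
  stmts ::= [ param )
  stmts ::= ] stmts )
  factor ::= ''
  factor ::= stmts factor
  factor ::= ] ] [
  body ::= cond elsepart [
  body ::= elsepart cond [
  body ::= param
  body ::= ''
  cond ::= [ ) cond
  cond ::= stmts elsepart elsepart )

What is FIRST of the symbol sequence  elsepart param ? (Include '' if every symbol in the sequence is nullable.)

{ ), [, ], '' }

Add FIRST(elsepart)\{''} = { ), [, ] }; elsepart is nullable, continue.
Add FIRST(param)\{''} = { ), [, ] }; param is nullable, continue.
Every symbol is nullable, so include ''.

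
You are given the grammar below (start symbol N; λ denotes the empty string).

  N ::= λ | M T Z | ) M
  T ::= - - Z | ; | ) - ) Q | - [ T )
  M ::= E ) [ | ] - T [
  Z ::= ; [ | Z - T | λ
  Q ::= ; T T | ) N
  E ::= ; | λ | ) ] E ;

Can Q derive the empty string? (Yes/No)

Nullable nonterminals: E, N, Z.
No production of Q has an RHS whose symbols are all nullable, so Q is not nullable.

No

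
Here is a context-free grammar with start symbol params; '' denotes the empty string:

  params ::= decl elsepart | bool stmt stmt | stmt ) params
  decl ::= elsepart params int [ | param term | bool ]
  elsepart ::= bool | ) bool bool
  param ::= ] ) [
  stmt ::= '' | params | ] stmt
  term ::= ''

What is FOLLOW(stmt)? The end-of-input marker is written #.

{ #, ), ], bool, int }

In params ::= bool stmt stmt: add FIRST(stmt)\{''} = { ), ], bool }.
  Since stmt is nullable, also add FOLLOW(params) = { #, ), ], bool, int }.
In params ::= bool stmt stmt: stmt is at the end, add FOLLOW(params) = { #, ), ], bool, int }.
In params ::= stmt ) params: add FIRST() params) = { ) }.
In stmt ::= ] stmt: stmt is at the end, add FOLLOW(stmt) = { #, ), ], bool, int }.
Union: FOLLOW(stmt) = { #, ), ], bool, int }.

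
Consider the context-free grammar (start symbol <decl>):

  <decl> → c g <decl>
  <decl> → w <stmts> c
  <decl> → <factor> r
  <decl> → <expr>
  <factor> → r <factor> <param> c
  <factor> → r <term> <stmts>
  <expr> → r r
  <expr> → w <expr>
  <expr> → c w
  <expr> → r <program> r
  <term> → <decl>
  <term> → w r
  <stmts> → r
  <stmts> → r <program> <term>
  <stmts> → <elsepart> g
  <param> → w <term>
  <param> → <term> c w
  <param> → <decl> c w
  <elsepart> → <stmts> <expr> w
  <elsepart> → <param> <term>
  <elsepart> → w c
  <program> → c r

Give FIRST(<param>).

{ c, r, w }

<param> → w <term> contributes {w}.
From <param> → <term> c w: add FIRST(<term>) = { c, r, w }.
From <param> → <decl> c w: add FIRST(<decl>) = { c, r, w }.
Union: FIRST(<param>) = { c, r, w }.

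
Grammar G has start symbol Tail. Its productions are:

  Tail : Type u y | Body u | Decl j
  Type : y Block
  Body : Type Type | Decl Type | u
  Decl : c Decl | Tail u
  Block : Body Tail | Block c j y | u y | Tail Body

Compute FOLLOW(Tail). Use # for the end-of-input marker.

Tail is the start symbol, so # ∈ FOLLOW(Tail).
In Decl : Tail u: add FIRST(u) = { u }.
In Block : Body Tail: Tail is at the end, add FOLLOW(Block) = { c, u, y }.
In Block : Tail Body: add FIRST(Body) = { c, u, y }.
Union: FOLLOW(Tail) = { #, c, u, y }.

{ #, c, u, y }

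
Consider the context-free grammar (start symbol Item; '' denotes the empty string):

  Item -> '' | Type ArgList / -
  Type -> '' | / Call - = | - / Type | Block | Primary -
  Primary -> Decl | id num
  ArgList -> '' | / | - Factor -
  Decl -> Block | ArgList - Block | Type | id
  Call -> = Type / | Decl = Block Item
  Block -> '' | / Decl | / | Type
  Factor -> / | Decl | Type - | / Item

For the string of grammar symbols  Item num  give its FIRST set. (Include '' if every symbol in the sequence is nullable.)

{ -, /, id, num }

Add FIRST(Item)\{''} = { -, /, id }; Item is nullable, continue.
num is a terminal; add {num} and stop.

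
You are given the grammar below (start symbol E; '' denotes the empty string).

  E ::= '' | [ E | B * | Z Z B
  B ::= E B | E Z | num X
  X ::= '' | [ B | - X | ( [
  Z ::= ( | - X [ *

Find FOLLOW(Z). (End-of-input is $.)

{ $, (, *, -, [, num }

In E ::= Z Z B: add FIRST(Z B) = { (, - }.
In E ::= Z Z B: add FIRST(B) = { (, -, [, num }.
In B ::= E Z: Z is at the end, add FOLLOW(B) = { $, (, *, -, [, num }.
Union: FOLLOW(Z) = { $, (, *, -, [, num }.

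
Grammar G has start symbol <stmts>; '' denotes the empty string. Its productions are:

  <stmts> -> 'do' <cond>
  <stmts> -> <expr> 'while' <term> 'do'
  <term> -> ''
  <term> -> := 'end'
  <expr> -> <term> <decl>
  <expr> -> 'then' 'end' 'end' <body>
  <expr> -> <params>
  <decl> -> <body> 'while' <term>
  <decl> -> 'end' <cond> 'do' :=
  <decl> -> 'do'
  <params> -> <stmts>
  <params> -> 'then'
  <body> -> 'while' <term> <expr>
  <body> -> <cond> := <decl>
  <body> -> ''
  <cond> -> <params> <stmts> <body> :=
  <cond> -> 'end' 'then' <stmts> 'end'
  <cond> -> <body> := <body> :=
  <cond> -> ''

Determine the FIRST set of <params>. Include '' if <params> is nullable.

{ 'do', 'end', 'then', 'while', := }

From <params> -> <stmts>: add FIRST(<stmts>) = { 'do', 'end', 'then', 'while', := }.
<params> -> 'then' contributes {'then'}.
Union: FIRST(<params>) = { 'do', 'end', 'then', 'while', := }.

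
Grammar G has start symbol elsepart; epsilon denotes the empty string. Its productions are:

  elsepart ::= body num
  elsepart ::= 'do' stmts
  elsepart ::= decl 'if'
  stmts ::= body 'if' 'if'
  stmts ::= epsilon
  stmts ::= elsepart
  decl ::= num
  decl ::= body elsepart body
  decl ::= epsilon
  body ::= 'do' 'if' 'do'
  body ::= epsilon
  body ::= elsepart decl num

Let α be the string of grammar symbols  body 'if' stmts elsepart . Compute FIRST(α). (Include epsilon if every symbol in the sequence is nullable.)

Add FIRST(body)\{epsilon} = { 'do', 'if', num }; body is nullable, continue.
'if' is a terminal; add {'if'} and stop.

{ 'do', 'if', num }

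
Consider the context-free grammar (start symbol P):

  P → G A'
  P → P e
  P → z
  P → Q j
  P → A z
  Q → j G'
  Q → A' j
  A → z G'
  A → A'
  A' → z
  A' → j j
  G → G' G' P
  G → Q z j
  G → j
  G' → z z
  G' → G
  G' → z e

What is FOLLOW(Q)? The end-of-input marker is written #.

In P → Q j: add FIRST(j) = { j }.
In G → Q z j: add FIRST(z j) = { z }.
Union: FOLLOW(Q) = { j, z }.

{ j, z }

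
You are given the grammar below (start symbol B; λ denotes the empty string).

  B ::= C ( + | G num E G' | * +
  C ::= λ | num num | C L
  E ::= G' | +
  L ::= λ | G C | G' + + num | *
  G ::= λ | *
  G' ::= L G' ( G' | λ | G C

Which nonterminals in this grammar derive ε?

Directly nullable (have an λ-production): C, L, G, G'.
E ::= G' with every symbol nullable, so E is nullable.
No other nonterminal has a production whose RHS symbols are all nullable.

{ C, E, G, G', L }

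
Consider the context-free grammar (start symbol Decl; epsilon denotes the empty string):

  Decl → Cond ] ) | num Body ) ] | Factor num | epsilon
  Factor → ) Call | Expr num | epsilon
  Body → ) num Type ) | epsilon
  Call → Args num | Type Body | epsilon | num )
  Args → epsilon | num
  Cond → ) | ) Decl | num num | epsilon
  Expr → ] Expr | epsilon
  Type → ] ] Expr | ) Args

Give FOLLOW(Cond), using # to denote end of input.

{ ] }

In Decl → Cond ] ): add FIRST(] )) = { ] }.
Union: FOLLOW(Cond) = { ] }.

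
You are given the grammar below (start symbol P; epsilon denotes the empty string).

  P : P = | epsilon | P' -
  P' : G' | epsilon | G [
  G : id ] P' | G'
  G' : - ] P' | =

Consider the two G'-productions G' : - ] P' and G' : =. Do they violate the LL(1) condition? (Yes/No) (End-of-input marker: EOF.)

No

FIRST(- ] P') = { - } and FIRST(=) = { = }.
The FIRST sets are disjoint and neither alternative is nullable — no conflict.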